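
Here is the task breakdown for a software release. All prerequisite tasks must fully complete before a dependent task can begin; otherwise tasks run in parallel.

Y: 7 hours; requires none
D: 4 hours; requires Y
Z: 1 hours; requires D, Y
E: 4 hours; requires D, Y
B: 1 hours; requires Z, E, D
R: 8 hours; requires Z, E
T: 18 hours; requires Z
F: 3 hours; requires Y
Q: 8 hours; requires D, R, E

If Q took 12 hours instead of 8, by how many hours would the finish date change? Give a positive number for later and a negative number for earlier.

4

Baseline: Y→D→E→R→Q = 7+4+4+8+8 = 31 → 31 hours.
Q lies on that path, so at 12 hours the path becomes 35 hours.
That remains the longest chain; total 35 hours.
Change in finish: 35 − 31 = +4 hours.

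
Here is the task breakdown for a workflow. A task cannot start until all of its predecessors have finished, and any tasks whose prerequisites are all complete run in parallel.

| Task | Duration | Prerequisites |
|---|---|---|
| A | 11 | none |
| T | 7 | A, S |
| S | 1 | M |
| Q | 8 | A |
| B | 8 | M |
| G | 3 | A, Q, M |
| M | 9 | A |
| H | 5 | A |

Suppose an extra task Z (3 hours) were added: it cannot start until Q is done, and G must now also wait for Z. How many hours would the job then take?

Originally the job takes 28 hours.
With Z inserted, G now waits for max(A, Q, M, Z).
New critical path: A→M→S→T = 11+9+1+7 = 28 ⇒ 28 hours.

28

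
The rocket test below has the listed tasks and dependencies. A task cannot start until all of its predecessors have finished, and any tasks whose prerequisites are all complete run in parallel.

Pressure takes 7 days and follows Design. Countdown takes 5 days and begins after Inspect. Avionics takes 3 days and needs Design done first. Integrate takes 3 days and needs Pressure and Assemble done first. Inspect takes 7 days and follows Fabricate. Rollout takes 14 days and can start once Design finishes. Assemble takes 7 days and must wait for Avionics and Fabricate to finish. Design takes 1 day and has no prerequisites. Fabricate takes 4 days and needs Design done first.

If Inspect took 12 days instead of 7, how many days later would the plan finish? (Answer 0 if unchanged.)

5

Baseline: Design→Fabricate→Inspect→Countdown = 1+4+7+5 = 17 → 17 days.
Inspect is on the critical path; changing it to 12 makes that path 22 days.
That remains the longest chain; total 22 days.
Change in finish: 22 − 17 = +5 days.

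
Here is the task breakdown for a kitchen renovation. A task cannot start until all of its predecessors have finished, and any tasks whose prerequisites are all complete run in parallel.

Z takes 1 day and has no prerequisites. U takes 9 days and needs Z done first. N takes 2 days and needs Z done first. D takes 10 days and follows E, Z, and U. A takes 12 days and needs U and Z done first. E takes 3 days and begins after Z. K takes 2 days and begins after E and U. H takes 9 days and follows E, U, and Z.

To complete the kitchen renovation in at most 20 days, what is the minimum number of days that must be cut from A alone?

2

Current finish: 22 days; target: 20.
A is on every critical path, so each day cut from A cuts the finish by one (this holds down to a finish of 20).
Need 22 − 20 = 2 days off A → A becomes 10 days, finish becomes 20.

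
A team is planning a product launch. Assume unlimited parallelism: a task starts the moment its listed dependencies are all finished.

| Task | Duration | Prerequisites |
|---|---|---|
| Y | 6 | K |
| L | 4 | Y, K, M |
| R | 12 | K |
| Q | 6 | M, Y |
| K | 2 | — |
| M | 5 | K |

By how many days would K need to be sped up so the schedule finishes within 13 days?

Current finish: 14 days; target: 13.
K is on every critical path, so each day cut from K cuts the finish by one (this holds down to a finish of 13).
Need 14 − 13 = 1 day off K → K becomes 1 day, finish becomes 13.

1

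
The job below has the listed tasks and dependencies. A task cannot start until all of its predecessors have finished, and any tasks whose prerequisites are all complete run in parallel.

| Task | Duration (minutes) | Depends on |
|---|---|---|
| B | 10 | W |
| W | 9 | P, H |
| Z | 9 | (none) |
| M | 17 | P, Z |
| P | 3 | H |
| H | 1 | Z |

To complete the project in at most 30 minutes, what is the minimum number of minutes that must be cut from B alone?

2

Current finish: 32 minutes; target: 30.
B is on every critical path, so each minute cut from B cuts the finish by one (this holds down to a finish of 30).
Need 32 − 30 = 2 minutes off B → B becomes 8 minutes, finish becomes 30.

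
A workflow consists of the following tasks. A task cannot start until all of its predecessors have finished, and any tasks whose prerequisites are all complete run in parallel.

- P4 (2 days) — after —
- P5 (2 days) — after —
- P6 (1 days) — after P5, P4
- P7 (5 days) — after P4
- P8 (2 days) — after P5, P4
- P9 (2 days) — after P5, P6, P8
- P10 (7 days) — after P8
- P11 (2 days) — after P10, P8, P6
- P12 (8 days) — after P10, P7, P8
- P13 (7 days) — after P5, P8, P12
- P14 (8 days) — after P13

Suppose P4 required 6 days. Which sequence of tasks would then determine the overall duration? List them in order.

As given, the longest chain is P4→P8→P10→P12→P13→P14 = 2+2+7+8+7+8 = 34, so the finish is 34 days.
P4 is on the critical path; changing it to 6 makes that path 38 days.
No other chain overtakes it, so the finish is 38 days.

P4, P8, P10, P12, P13, P14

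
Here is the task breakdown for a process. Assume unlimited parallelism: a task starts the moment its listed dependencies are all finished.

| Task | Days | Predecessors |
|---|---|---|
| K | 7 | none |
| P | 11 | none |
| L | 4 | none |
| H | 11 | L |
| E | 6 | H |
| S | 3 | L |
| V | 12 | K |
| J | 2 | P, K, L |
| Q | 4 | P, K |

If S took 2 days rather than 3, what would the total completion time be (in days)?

21

As given, the longest chain is L→H→E = 4+11+6 = 21, so the finish is 21 days.
S has 14 days of float (longest path through it is 7).
That remains the longest chain; total 21 days.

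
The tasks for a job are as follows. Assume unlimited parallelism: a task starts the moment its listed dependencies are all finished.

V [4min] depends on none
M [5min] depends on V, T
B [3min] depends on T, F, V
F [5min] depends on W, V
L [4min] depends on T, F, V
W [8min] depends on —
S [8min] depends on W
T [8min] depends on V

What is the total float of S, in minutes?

The longest chain is V→T→M = 4+8+5 = 17; overall finish 17 minutes.
S finishes as early as 16 and must finish by 17.
Slack of S = 9 − 8 = 1 minute.

1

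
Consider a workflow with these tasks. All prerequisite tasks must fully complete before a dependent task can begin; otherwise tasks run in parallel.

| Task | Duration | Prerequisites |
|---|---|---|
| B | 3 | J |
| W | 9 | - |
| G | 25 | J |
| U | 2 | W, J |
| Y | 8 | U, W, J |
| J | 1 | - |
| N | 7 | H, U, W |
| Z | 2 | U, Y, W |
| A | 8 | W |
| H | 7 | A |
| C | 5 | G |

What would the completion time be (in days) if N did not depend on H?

Original critical path: W→A→H→N = 9+8+7+7 = 31 ⇒ 31 days.
Without H→N, N's earliest start moves from 24 to 11.
The longest chain is now J→G→C = 1+25+5 = 31, so the job takes 31 days.

31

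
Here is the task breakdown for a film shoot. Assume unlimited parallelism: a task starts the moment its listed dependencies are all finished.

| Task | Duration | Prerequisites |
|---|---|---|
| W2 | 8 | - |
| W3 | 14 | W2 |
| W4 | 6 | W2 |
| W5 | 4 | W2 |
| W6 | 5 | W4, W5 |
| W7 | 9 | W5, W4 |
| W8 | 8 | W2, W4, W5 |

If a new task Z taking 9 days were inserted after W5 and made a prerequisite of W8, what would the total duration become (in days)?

Originally the schedule takes 23 days.
With Z inserted, W8 now waits for max(W2, W4, W5, Z).
New critical path: W2→W5→Z→W8 = 8+4+9+8 = 29 ⇒ 29 days.

29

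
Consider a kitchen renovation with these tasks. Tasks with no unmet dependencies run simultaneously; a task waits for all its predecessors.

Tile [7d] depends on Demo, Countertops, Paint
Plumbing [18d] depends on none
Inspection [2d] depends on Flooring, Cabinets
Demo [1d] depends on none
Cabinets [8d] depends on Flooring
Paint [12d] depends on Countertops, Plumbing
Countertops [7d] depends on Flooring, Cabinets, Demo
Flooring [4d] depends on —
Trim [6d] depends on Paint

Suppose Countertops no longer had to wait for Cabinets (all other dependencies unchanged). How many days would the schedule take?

37

Original critical path: Flooring→Cabinets→Countertops→Paint→Tile = 4+8+7+12+7 = 38 ⇒ 38 days.
Without Cabinets→Countertops, Countertops's earliest start moves from 12 to 4.
The longest chain is now Plumbing→Paint→Tile = 18+12+7 = 37, so the schedule takes 37 days.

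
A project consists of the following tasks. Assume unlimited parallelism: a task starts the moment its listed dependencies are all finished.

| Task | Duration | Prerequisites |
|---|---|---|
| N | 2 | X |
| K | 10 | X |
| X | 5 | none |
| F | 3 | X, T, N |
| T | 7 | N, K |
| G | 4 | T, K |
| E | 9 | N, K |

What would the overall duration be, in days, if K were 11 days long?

27

Baseline: X→K→T→G = 5+10+7+4 = 26 → 26 days.
K is on the critical path; changing it to 11 makes that path 27 days.
The critical path is still X→K→T→G; finish is now 27 days.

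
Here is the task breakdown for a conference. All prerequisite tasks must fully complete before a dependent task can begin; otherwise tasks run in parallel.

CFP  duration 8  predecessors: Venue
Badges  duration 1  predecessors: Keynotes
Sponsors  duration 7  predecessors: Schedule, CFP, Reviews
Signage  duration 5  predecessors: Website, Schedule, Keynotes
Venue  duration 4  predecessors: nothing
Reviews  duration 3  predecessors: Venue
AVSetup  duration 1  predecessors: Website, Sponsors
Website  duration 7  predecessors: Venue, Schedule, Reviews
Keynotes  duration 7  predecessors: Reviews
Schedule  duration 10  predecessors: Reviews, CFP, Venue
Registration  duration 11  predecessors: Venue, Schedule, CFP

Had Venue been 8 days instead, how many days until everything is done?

Baseline: Venue→CFP→Schedule→Website→Signage = 4+8+10+7+5 = 34 → 34 days.
Since Venue is critical, the +4 change carries straight to that chain (now 38 days).
That remains the longest chain; total 38 days.

38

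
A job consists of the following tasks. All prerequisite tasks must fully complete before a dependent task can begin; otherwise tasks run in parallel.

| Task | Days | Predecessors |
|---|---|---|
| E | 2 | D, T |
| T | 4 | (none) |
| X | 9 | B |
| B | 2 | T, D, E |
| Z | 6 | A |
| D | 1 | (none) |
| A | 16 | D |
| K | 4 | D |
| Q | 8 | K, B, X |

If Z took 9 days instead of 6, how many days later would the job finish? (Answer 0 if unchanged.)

1

Critical path before the change: T→E→B→X→Q = 4+2+2+9+8 = 25 giving 25 days.
Z is off the critical path — its longest chain is 23 days, giving 2 of slack.
Now D→A→Z = 1+16+9 = 26 is longest, so the finish becomes 26 days.
Change in finish: 26 − 25 = +1 days.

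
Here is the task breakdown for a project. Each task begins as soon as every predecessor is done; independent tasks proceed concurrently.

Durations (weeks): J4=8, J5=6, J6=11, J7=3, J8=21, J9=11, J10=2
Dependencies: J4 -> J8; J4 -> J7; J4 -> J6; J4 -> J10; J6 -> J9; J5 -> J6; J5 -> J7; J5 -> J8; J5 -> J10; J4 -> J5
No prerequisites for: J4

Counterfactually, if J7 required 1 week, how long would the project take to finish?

36

Baseline: J4→J5→J6→J9 = 8+6+11+11 = 36 → 36 weeks.
The longest path through J7 is only 17 weeks, so J7 has float 19.
No other chain overtakes it, so the finish is 36 weeks.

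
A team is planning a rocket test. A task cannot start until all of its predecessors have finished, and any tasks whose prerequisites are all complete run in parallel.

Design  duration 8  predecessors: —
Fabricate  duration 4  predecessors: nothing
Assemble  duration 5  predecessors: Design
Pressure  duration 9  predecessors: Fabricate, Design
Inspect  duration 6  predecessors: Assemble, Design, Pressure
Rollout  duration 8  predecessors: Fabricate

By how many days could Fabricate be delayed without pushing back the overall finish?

4

The longest chain is Design→Pressure→Inspect = 8+9+6 = 23; overall finish 23 days.
Longest path through Fabricate: 19 days (earliest finish 4, latest finish 8).
Slack of Fabricate = 4 − 0 = 4 days.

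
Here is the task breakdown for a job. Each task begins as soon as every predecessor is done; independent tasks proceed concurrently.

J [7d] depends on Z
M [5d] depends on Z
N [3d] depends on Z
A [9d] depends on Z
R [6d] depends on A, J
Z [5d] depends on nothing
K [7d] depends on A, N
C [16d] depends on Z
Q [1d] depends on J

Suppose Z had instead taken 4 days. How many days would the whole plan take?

The binding path is Z→C = 5+16 = 21; finish at 21 days.
Z lies on that path, so at 4 days the path becomes 20 days.
That remains the longest chain; total 20 days.

20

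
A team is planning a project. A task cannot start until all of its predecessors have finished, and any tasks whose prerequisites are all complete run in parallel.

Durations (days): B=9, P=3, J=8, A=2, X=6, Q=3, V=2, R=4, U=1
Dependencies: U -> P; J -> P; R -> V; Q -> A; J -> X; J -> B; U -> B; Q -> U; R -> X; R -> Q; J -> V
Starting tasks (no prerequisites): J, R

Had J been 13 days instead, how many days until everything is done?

22

Actual critical path: J→B = 8+9 = 17 ⇒ 17 days.
Since J is critical, the +5 change carries straight to that chain (now 22 days).
No other chain overtakes it, so the finish is 22 days.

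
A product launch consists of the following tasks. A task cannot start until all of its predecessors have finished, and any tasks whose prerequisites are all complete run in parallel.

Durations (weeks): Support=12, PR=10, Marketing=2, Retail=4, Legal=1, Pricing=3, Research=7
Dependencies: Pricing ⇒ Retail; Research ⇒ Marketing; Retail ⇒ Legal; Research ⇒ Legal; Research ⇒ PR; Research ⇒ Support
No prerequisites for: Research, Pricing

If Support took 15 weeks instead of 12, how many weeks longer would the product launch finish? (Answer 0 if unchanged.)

As given, the longest chain is Research→Support = 7+12 = 19, so the finish is 19 weeks.
Since Support is critical, the +3 change carries straight to that chain (now 22 weeks).
No other chain overtakes it, so the finish is 22 weeks.
Change in finish: 22 − 19 = +3 weeks.

3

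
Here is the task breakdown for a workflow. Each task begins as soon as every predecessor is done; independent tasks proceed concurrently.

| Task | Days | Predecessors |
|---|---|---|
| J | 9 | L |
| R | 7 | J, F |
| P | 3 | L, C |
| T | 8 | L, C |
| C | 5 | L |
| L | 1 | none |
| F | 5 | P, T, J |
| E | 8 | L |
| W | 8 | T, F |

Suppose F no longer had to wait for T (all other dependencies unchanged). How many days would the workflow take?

Before: longest chain L→C→T→F→W = 1+5+8+5+8 = 27, finish 27.
Without T→F, F's earliest start moves from 14 to 10.
After: L→J→F→W = 1+9+5+8 = 23 → 23 days.

23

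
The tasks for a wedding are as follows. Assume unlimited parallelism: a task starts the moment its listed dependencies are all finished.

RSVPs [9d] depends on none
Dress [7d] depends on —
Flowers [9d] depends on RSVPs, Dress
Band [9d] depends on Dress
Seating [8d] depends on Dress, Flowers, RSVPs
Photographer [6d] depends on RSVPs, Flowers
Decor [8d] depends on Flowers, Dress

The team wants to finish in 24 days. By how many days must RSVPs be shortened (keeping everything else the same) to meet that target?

Current finish: 26 days; target: 24.
RSVPs is on every critical path, so each day cut from RSVPs cuts the finish by one (this holds down to a finish of 24).
Need 26 − 24 = 2 days off RSVPs → RSVPs becomes 7 days, finish becomes 24.

2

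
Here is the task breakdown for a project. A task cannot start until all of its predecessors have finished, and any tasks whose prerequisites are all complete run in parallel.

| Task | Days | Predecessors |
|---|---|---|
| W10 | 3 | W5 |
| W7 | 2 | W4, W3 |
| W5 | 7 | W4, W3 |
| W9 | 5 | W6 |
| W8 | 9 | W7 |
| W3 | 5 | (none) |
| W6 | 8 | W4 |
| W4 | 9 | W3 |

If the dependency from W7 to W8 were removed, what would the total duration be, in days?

Before: longest chain W3→W4→W6→W9 = 5+9+8+5 = 27, finish 27.
Without W7→W8, W8's earliest start moves from 16 to 0.
New critical path: W3→W4→W6→W9 = 5+9+8+5 = 27 ⇒ 27 days.

27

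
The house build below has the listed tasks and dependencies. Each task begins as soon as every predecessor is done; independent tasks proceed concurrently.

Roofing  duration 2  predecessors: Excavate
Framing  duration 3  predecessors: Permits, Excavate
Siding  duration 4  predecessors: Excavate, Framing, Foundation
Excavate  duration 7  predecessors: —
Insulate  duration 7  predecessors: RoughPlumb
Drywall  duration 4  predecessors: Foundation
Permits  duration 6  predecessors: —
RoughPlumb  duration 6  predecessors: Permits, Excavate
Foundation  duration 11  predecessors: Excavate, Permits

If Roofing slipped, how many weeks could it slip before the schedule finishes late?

The longest chain is Excavate→Foundation→Drywall = 7+11+4 = 22; overall finish 22 weeks.
Roofing finishes as early as 9 and must finish by 22.
So Roofing can slip 22 − 9 = 13 weeks.

13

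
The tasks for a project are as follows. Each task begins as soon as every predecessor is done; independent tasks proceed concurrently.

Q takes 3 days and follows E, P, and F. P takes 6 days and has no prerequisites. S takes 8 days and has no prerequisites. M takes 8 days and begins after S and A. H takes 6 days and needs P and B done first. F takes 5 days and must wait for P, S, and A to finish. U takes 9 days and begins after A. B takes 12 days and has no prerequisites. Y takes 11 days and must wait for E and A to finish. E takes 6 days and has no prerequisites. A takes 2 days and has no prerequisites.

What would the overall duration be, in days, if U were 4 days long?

Critical path before the change: B→H = 12+6 = 18 giving 18 days.
U is off the critical path — its longest chain is 11 days, giving 7 of slack.
No other chain overtakes it, so the finish is 18 days.

18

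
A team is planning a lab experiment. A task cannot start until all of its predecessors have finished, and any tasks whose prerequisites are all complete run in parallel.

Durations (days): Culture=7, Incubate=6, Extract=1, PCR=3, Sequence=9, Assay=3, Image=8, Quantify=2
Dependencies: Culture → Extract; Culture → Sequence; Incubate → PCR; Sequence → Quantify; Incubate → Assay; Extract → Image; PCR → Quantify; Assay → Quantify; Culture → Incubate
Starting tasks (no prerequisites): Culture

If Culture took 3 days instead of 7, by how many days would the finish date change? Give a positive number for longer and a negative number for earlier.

As given, the longest chain is Culture→Incubate→PCR→Quantify = 7+6+3+2 = 18, so the finish is 18 days.
Since Culture is critical, the -4 change carries straight to that chain (now 14 days).
The critical path is still Culture→Incubate→PCR→Quantify; finish is now 14 days.
Change in finish: 14 − 18 = -4 days.

-4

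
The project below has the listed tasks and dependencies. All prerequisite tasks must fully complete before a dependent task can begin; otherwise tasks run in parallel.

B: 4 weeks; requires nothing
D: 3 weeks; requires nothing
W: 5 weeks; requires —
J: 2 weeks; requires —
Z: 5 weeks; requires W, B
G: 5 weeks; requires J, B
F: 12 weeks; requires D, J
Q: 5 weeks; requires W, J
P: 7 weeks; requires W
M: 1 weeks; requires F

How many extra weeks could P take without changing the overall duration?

4

Critical path: D→F→M = 3+12+1 = 16, so the finish is 16 weeks.
P finishes as early as 12 and must finish by 16.
So P can slip 16 − 12 = 4 weeks.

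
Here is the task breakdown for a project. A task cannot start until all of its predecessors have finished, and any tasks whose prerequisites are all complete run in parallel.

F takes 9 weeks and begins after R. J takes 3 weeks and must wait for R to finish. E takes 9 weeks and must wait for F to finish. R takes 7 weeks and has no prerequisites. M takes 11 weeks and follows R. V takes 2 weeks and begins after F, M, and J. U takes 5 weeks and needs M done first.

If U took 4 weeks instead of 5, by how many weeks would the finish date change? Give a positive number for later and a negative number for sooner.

0

Critical path before the change: R→F→E = 7+9+9 = 25 giving 25 weeks.
U has 2 weeks of float (longest path through it is 23).
No other chain overtakes it, so the finish is 25 weeks.
Change in finish: 25 − 25 = +0 weeks.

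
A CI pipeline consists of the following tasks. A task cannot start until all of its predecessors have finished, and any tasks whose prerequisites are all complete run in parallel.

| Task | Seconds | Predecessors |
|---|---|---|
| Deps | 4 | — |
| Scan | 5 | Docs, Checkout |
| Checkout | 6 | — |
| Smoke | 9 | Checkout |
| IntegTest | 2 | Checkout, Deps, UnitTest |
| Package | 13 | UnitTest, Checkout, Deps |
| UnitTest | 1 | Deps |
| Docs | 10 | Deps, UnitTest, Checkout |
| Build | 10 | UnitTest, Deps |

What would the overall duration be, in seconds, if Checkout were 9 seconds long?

24

Baseline: Checkout→Docs→Scan = 6+10+5 = 21 → 21 seconds.
Since Checkout is critical, the +3 change carries straight to that chain (now 24 seconds).
No other chain overtakes it, so the finish is 24 seconds.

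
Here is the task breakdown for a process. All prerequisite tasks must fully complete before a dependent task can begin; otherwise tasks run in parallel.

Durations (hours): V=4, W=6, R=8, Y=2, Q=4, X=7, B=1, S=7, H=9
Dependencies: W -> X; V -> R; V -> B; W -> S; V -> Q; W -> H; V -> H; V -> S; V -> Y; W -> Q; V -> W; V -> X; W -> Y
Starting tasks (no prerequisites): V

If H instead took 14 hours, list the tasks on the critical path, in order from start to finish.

V, W, H

Critical path before the change: V→W→H = 4+6+9 = 19 giving 19 hours.
H is on the critical path; changing it to 14 makes that path 24 hours.
The critical path is still V→W→H; finish is now 24 hours.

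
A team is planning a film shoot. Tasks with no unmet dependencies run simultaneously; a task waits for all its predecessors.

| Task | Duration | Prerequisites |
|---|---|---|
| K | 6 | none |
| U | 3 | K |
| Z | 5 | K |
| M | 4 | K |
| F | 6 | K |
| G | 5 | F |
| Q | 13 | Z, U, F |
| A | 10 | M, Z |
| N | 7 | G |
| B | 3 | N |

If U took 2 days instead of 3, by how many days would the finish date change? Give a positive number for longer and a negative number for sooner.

0

Critical path before the change: K→F→G→N→B = 6+6+5+7+3 = 27 giving 27 days.
The longest path through U is only 22 days, so U has float 5.
The critical path is still K→F→G→N→B; finish is now 27 days.
Change in finish: 27 − 27 = +0 days.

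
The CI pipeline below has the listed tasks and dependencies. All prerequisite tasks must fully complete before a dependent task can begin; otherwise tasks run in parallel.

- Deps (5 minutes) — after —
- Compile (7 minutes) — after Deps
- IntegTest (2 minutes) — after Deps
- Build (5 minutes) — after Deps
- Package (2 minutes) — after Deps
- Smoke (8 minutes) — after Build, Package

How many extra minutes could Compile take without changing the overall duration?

6

Deps→Build→Smoke = 5+5+8 = 18 sets the makespan at 18 minutes.
Longest path through Compile: 12 minutes (earliest finish 12, latest finish 18).
Float = 18 − 12 = 6.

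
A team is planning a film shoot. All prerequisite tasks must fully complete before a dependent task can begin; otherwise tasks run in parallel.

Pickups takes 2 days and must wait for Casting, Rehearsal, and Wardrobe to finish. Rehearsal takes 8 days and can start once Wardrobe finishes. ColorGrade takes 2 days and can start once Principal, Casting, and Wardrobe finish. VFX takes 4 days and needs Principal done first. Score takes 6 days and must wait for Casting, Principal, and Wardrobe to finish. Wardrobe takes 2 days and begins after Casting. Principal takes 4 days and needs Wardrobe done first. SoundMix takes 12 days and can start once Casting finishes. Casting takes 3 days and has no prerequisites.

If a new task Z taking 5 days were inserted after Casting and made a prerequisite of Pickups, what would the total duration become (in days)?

15

Originally the film shoot takes 15 days.
With Z inserted, Pickups now waits for max(Casting, Rehearsal, Wardrobe, Z).
New critical path: Casting→Wardrobe→Rehearsal→Pickups = 3+2+8+2 = 15 ⇒ 15 days.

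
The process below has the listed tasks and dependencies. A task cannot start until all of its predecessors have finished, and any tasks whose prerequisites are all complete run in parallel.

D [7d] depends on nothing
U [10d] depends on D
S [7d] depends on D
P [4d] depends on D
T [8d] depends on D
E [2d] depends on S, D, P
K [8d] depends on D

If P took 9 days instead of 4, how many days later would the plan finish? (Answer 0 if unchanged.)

1

As given, the longest chain is D→U = 7+10 = 17, so the finish is 17 days.
P is off the critical path — its longest chain is 13 days, giving 4 of slack.
The binding chain switches to D→P→E = 7+9+2 = 18; finish 18 days.
Change in finish: 18 − 17 = +1 days.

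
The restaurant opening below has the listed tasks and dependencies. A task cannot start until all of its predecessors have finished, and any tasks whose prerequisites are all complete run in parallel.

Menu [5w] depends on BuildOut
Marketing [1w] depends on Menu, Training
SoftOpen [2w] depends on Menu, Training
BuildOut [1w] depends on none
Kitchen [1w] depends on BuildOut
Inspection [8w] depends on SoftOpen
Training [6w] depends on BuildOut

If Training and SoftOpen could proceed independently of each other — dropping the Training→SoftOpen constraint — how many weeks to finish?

16

With the dependency in place, BuildOut→Training→SoftOpen→Inspection = 1+6+2+8 = 17 sets the finish at 17 weeks.
Without Training→SoftOpen, SoftOpen's earliest start moves from 7 to 6.
New critical path: BuildOut→Menu→SoftOpen→Inspection = 1+5+2+8 = 16 ⇒ 16 weeks.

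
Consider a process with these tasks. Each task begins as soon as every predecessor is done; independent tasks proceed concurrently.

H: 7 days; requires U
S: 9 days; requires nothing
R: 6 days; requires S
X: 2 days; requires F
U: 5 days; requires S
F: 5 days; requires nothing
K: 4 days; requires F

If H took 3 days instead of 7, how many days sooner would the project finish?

4

Critical path before the change: S→U→H = 9+5+7 = 21 giving 21 days.
Since H is critical, the -4 change carries straight to that chain (now 17 days).
The critical path is still S→U→H; finish is now 17 days.
Change in finish: 17 − 21 = -4 days.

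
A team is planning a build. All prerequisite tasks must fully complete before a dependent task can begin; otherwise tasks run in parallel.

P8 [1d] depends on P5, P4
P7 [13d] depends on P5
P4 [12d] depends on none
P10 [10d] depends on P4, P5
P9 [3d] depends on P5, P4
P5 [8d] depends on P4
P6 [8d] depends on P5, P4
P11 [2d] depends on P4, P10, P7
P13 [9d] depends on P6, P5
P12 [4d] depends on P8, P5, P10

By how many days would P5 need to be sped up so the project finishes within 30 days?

7

Current finish: 37 days; target: 30.
P5 is on every critical path, so each day cut from P5 cuts the finish by one (this holds down to a finish of 30).
Need 37 − 30 = 7 days off P5 → P5 becomes 1 day, finish becomes 30.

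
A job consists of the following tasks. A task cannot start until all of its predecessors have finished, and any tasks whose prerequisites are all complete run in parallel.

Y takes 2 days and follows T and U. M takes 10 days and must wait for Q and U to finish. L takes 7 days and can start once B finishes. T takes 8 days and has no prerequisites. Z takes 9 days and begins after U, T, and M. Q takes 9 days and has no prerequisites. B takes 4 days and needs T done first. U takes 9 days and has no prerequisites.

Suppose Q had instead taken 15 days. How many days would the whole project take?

34

As given, the longest chain is Q→M→Z = 9+10+9 = 28, so the finish is 28 days.
Since Q is critical, the +6 change carries straight to that chain (now 34 days).
No other chain overtakes it, so the finish is 34 days.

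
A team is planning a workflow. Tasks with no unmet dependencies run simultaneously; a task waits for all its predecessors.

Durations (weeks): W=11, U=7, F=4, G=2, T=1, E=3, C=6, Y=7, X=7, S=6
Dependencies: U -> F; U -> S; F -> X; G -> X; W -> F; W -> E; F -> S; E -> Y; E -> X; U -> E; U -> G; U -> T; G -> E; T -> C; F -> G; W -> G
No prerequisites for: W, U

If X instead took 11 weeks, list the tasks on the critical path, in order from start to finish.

Critical path before the change: W→F→G→E→X = 11+4+2+3+7 = 27 giving 27 weeks.
X lies on that path, so at 11 weeks the path becomes 31 weeks.
The critical path is still W→F→G→E→X; finish is now 31 weeks.

W, F, G, E, X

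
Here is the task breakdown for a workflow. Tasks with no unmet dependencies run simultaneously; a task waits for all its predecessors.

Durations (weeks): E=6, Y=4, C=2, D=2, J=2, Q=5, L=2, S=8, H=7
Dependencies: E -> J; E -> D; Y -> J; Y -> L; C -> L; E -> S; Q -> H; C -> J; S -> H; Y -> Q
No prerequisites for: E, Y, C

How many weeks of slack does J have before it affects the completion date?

The longest chain is E→S→H = 6+8+7 = 21; overall finish 21 weeks.
J finishes as early as 8 and must finish by 21.
So J can slip 21 − 8 = 13 weeks.

13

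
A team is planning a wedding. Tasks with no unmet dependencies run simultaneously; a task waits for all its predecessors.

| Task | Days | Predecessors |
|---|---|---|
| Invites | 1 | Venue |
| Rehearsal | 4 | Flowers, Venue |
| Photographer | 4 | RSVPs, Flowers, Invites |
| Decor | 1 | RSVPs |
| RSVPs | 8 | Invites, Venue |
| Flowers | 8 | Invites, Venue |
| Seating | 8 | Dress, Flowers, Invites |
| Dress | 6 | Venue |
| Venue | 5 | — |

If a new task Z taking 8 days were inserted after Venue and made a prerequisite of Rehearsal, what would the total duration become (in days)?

22

Originally the plan takes 22 days.
With Z inserted, Rehearsal now waits for max(Flowers, Venue, Z).
New critical path: Venue→Invites→Flowers→Seating = 5+1+8+8 = 22 ⇒ 22 days.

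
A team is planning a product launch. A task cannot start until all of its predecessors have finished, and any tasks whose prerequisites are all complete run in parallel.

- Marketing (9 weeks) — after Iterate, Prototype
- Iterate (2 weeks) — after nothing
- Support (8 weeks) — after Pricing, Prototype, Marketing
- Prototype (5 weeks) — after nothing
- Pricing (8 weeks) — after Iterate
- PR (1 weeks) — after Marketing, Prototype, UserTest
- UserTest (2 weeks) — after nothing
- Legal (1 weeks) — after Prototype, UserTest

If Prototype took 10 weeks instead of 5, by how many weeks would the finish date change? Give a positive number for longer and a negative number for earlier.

Critical path before the change: Prototype→Marketing→Support = 5+9+8 = 22 giving 22 weeks.
Prototype lies on that path, so at 10 weeks the path becomes 27 weeks.
The critical path is still Prototype→Marketing→Support; finish is now 27 weeks.
Change in finish: 27 − 22 = +5 weeks.

5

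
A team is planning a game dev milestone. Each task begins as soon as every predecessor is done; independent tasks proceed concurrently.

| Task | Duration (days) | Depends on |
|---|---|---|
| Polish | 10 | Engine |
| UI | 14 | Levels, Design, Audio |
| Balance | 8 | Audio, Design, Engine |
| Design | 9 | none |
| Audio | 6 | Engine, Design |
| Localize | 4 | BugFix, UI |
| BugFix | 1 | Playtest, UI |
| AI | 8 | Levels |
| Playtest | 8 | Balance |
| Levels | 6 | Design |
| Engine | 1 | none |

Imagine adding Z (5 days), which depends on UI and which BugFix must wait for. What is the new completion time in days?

Originally the game dev milestone takes 36 days.
With Z inserted, BugFix now waits for max(Playtest, UI, Z).
New critical path: Design→Levels→UI→Z→BugFix→Localize = 9+6+14+5+1+4 = 39 ⇒ 39 days.

39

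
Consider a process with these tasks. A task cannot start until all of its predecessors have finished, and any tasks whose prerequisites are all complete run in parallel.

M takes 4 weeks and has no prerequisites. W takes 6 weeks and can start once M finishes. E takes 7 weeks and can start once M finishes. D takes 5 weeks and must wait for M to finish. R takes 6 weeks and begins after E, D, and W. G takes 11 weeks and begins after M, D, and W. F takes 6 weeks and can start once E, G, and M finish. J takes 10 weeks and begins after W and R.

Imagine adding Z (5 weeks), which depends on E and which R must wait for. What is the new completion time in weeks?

Originally the schedule takes 27 weeks.
With Z inserted, R now waits for max(E, D, W, Z).
New critical path: M→E→Z→R→J = 4+7+5+6+10 = 32 ⇒ 32 weeks.

32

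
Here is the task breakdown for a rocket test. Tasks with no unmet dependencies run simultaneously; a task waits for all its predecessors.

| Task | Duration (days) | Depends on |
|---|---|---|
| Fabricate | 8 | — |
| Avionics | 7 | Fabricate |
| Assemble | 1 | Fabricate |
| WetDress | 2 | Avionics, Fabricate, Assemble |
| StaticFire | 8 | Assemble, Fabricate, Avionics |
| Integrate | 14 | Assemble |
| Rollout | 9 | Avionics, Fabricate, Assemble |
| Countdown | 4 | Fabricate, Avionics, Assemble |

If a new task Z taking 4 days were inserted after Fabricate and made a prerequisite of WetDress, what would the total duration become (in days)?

24

Originally the project takes 24 days.
With Z inserted, WetDress now waits for max(Avionics, Fabricate, Assemble, Z).
New critical path: Fabricate→Avionics→Rollout = 8+7+9 = 24 ⇒ 24 days.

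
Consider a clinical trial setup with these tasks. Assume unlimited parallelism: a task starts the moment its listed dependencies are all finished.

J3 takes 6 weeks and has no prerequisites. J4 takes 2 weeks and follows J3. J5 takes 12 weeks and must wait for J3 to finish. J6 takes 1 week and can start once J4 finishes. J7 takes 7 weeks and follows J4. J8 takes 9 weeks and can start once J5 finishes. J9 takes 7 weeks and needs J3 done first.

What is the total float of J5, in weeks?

J3→J5→J8 = 6+12+9 = 27 sets the makespan at 27 weeks.
Longest path through J5: 27 weeks (earliest finish 18, latest finish 18).
So J5 can slip 18 − 18 = 0 weeks.

0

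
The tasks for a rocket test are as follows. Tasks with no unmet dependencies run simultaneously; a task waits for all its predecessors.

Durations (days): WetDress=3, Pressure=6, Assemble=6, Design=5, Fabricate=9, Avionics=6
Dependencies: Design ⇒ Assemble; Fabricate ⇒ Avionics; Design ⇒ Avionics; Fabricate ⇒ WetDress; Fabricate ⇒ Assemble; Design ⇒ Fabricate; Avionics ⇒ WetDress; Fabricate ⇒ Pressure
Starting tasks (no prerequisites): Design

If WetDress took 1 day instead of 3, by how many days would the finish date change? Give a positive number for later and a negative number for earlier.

-2

Critical path before the change: Design→Fabricate→Avionics→WetDress = 5+9+6+3 = 23 giving 23 days.
Since WetDress is critical, the -2 change carries straight to that chain (now 21 days).
That remains the longest chain; total 21 days.
Change in finish: 21 − 23 = -2 days.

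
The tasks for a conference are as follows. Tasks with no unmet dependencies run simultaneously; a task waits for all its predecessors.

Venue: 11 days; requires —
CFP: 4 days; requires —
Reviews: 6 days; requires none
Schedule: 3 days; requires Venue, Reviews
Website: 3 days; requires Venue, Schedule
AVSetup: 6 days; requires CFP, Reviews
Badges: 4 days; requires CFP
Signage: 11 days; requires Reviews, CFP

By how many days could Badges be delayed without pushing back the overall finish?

Critical path: Venue→Schedule→Website = 11+3+3 = 17, so the finish is 17 days.
The longest chain containing Badges totals 8 days.
Float = 17 − 8 = 9.

9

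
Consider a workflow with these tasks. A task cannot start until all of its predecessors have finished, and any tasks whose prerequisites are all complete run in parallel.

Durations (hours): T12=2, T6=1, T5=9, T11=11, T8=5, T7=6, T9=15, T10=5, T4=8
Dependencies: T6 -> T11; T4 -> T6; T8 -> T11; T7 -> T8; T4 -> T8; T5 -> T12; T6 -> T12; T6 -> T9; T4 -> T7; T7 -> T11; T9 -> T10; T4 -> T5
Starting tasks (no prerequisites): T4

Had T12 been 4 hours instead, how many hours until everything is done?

Baseline: T4→T7→T8→T11 = 8+6+5+11 = 30 → 30 hours.
T12 has 11 hours of float (longest path through it is 19).
That remains the longest chain; total 30 hours.

30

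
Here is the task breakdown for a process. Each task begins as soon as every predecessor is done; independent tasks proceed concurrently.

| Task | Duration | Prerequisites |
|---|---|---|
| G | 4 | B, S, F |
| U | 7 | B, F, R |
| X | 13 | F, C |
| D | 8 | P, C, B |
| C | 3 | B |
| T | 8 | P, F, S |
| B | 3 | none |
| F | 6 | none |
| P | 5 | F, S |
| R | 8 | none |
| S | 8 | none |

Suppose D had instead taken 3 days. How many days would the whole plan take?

21

Baseline: S→P→D = 8+5+8 = 21 → 21 days.
D is on the critical path; changing it to 3 makes that path 16 days.
Now S→P→T = 8+5+8 = 21 is longest, so the finish becomes 21 days.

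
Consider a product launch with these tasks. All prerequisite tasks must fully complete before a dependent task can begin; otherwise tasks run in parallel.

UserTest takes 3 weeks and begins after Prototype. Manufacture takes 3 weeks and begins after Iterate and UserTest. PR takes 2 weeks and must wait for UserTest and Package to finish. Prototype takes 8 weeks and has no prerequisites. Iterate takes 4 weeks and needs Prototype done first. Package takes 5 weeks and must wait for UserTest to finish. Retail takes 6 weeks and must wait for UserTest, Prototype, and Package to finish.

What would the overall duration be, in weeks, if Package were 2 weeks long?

Baseline: Prototype→UserTest→Package→Retail = 8+3+5+6 = 22 → 22 weeks.
Since Package is critical, the -3 change carries straight to that chain (now 19 weeks).
No other chain overtakes it, so the finish is 19 weeks.

19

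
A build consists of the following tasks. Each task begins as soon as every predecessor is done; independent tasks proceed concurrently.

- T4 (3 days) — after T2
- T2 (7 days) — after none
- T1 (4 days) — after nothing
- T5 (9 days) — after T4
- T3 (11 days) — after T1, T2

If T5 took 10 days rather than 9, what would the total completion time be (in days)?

The binding path is T2→T4→T5 = 7+3+9 = 19; finish at 19 days.
T5 is on the critical path; changing it to 10 makes that path 20 days.
The critical path is still T2→T4→T5; finish is now 20 days.

20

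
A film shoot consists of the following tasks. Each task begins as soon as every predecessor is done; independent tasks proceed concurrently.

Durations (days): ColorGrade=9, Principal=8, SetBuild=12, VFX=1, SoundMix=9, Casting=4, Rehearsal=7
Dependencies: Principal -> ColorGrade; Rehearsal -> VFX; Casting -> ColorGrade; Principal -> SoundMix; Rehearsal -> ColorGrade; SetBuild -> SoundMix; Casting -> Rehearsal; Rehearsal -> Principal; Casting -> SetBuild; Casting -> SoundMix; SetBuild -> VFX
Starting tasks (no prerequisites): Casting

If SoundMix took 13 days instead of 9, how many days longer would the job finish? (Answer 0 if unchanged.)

Critical path before the change: Casting→Rehearsal→Principal→SoundMix = 4+7+8+9 = 28 giving 28 days.
Since SoundMix is critical, the +4 change carries straight to that chain (now 32 days).
No other chain overtakes it, so the finish is 32 days.
Change in finish: 32 − 28 = +4 days.

4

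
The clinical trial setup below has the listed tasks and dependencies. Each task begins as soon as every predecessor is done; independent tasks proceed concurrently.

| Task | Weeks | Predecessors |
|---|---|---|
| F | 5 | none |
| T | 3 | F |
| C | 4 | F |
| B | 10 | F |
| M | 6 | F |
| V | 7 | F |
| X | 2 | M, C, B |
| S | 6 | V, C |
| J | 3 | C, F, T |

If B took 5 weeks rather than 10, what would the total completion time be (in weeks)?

The binding path is F→V→S = 5+7+6 = 18; finish at 18 weeks.
The longest path through B is only 17 weeks, so B has float 1.
The critical path is still F→V→S; finish is now 18 weeks.

18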